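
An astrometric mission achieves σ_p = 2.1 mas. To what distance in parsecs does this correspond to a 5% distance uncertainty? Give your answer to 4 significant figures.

σ_d/d = σ_p/p, so the condition is σ_p/p ≤ 0.05, i.e. p ≥ σ_p/0.05.
p_min = 2.1/0.05 = 42 mas = 0.042 arcsec.
d_max = 1/p_min = 1/0.042 = 23.81 pc.

23.81 pc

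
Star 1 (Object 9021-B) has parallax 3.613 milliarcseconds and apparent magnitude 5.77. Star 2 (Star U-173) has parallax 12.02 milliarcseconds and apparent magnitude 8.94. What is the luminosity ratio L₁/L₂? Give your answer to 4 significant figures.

d₁ = 1/p₁ = 1/0.003613″ = 276.78 pc; d₂ = 1/p₂ = 1/0.01202″ = 83.195 pc.
M₁ = m₁ − 5 log₁₀ d₁ + 5 = 5.77 − 12.2107 + 5 = -1.4407.
M₂ = 8.94 − 9.6005 + 5 = 4.3395.
L₁/L₂ = 10^(0.4(M₂ − M₁)) = 10^(0.4 × 5.7802) = 10^2.31208 = 205.15.

L₁/L₂ = 205.2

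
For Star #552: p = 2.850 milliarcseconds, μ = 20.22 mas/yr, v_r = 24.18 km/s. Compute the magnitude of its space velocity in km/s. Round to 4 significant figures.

d = 1/p = 1/0.002850″ = 350.88 pc.
μ = 20.22 mas/yr = 0.02022 ″/yr.
v_t = 4.740 μ d = 4.740 × 0.02022 × 350.88 = 33.629 km/s.
v = √(v_r² + v_t²) = √(24.18² + 33.629²) = √1715.58 = 41.42 km/s.

41.42 km/s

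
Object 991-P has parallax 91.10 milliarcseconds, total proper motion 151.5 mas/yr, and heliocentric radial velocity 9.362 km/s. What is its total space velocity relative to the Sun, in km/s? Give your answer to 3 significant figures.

d = 1/p = 1/0.09110″ = 10.977 pc.
μ = 151.5 mas/yr = 0.1515 ″/yr.
v_t = 4.740 μ d = 4.740 × 0.1515 × 10.977 = 7.8827 km/s.
v = √(v_r² + v_t²) = √(9.362² + 7.8827²) = √149.784 = 12.239 km/s.

12.2 km/s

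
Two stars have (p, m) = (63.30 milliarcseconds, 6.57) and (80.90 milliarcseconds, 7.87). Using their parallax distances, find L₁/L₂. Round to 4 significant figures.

d₁ = 1/p₁ = 1/0.06330″ = 15.798 pc; d₂ = 1/p₂ = 1/0.08090″ = 12.361 pc.
M₁ = m₁ − 5 log₁₀ d₁ + 5 = 6.57 − 5.9930 + 5 = 5.5770.
M₂ = 7.87 − 5.4603 + 5 = 7.4097.
L₁/L₂ = 10^(0.4(M₂ − M₁)) = 10^(0.4 × 1.8327) = 10^0.73308 = 5.4085.

L₁/L₂ = 5.409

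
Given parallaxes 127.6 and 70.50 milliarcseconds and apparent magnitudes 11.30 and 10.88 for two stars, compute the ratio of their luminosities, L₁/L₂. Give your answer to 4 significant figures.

L₁/L₂ = 0.2073

d₁ = 1/p₁ = 1/0.1276″ = 7.837 pc; d₂ = 1/p₂ = 1/0.07050″ = 14.184 pc.
M₁ = m₁ − 5 log₁₀ d₁ + 5 = 11.30 − 4.4707 + 5 = 11.8293.
M₂ = 10.88 − 5.7590 + 5 = 10.1210.
L₁/L₂ = 10^(0.4(M₂ − M₁)) = 10^(0.4 × (-1.7083)) = 10^(-0.68332) = 0.20734.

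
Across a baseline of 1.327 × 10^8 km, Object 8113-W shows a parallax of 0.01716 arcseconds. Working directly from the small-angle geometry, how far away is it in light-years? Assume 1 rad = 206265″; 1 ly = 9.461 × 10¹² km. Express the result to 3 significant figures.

θ = 0.01716″ = 0.01716/206265 = 8.3194 × 10^-8 rad.
d = B/θ = (1.327 × 10^8) / (8.3194 × 10^-8) = 1.5951 × 10^15 km = (1.5951 × 10^15) / (9.461 × 10^12) ly = 168.6 ly.

169 ly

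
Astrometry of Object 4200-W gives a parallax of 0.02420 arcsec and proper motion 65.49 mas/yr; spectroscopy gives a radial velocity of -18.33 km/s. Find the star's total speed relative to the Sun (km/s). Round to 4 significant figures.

d = 1/p = 1/0.02420″ = 41.322 pc.
μ = 65.49 mas/yr = 0.06549 ″/yr.
v_t = 4.740 μ d = 4.740 × 0.06549 × 41.322 = 12.827 km/s.
v = √(v_r² + v_t²) = √((-18.33)² + 12.827²) = √500.521 = 22.372 km/s.

22.37 km/s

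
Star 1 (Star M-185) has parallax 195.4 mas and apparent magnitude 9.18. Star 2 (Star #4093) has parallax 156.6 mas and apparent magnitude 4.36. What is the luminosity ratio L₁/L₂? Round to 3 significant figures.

d₁ = 1/p₁ = 1/0.1954″ = 5.1177 pc; d₂ = 1/p₂ = 1/0.1566″ = 6.3857 pc.
M₁ = m₁ − 5 log₁₀ d₁ + 5 = 9.18 − 3.5454 + 5 = 10.6346.
M₂ = 4.36 − 4.0260 + 5 = 5.3340.
L₁/L₂ = 10^(0.4(M₂ − M₁)) = 10^(0.4 × (-5.3006)) = 10^(-2.12024) = 0.0075816.

L₁/L₂ = 0.00758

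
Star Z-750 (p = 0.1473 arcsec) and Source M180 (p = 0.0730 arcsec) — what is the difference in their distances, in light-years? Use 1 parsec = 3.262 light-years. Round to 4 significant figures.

22.54 ly

d_A = 1/0.1473″ = 6.7889 pc; d_B = 1/0.07300″ = 13.699 pc.
|d_B − d_A| = |13.699 − 6.7889| = 6.9101 pc = 6.9101 × 3.262 ly = 22.541 ly.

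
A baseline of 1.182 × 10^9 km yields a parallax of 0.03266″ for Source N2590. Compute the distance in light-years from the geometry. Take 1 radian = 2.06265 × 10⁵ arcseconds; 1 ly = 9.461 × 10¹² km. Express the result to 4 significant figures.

789.0 ly

θ = 0.03266″ = 0.03266/206265 = 1.5834 × 10^-7 rad.
d = B/θ = (1.182 × 10^9) / (1.5834 × 10^-7) = 7.4649 × 10^15 km = (7.4649 × 10^15) / (9.461 × 10^12) ly = 789.02 ly.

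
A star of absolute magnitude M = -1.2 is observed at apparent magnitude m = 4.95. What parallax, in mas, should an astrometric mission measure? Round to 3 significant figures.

m − M = 4.95 − (-1.2) = 6.15.
d = 10^((m−M)/5 + 1) = 10^2.230 = 169.82 pc.
p = 1/d = 1/169.82 = 0.0058886 arcsec = 5.8886 mas.

5.89 mas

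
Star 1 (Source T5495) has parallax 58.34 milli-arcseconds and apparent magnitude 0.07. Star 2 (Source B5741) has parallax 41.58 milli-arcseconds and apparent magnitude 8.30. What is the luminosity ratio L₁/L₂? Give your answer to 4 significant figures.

L₁/L₂ = 995.0

d₁ = 1/p₁ = 1/0.05834″ = 17.141 pc; d₂ = 1/p₂ = 1/0.04158″ = 24.05 pc.
M₁ = m₁ − 5 log₁₀ d₁ + 5 = 0.07 − 6.1702 + 5 = -1.1002.
M₂ = 8.30 − 6.9056 + 5 = 6.3944.
L₁/L₂ = 10^(0.4(M₂ − M₁)) = 10^(0.4 × 7.4946) = 10^2.99784 = 995.04.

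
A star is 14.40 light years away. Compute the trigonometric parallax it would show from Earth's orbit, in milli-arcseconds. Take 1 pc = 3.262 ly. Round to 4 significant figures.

d = 14.40 ly ÷ 3.262 = 4.4145 pc.
p = 1/d = 1/4.4145 = 0.22653 arcsec.
= 0.22653 × 1000 = 226.53 mas.

226.5 mas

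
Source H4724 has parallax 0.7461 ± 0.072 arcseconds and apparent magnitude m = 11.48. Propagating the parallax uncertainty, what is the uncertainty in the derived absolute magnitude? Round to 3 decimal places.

M = m − 5 log₁₀ d + 5 = m + 5 log₁₀ p + 5, so ∂M/∂p = 5/(p ln 10).
σ_M = (5/ln 10) · (σ_p/p) = 2.1715 × 0.072/0.7461 = 2.1715 × 0.096502 = 0.20955.

σ_M = 0.210 mag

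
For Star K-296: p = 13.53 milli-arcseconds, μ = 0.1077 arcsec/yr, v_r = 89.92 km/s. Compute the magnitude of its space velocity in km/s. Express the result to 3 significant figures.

97.5 km/s

d = 1/p = 1/0.01353″ = 73.91 pc.
v_t = 4.740 μ d = 4.740 × 0.1077 × 73.91 = 37.731 km/s.
v = √(v_r² + v_t²) = √(89.92² + 37.731²) = √9509.23 = 97.515 km/s.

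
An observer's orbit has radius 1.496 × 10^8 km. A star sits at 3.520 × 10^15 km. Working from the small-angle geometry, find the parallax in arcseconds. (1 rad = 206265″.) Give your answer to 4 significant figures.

θ ≈ B/d = (1.496 × 10^8) / (3.520 × 10^15) = 4.2500 × 10^-8 rad.
In arcseconds: 4.2500 × 10^-8 × 206265 = 0.0087663″.

0.008766 arcsec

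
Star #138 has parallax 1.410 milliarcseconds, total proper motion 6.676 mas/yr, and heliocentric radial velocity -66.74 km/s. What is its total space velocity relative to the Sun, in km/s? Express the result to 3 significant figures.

70.4 km/s

d = 1/p = 1/0.001410″ = 709.22 pc.
μ = 6.676 mas/yr = 0.006676 ″/yr.
v_t = 4.740 μ d = 4.740 × 0.006676 × 709.22 = 22.443 km/s.
v = √(v_r² + v_t²) = √((-66.74)² + 22.443²) = √4957.92 = 70.412 km/s.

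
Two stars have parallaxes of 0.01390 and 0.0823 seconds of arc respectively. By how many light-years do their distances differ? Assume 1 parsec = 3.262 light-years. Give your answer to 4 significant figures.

d_A = 1/0.01390″ = 71.942 pc; d_B = 1/0.08230″ = 12.151 pc.
|d_B − d_A| = |12.151 − 71.942| = 59.791 pc = 59.791 × 3.262 ly = 195.04 ly.

195.0 ly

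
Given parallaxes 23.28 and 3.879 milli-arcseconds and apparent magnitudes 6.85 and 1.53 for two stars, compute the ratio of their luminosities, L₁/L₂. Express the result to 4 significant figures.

d₁ = 1/p₁ = 1/0.02328″ = 42.955 pc; d₂ = 1/p₂ = 1/0.003879″ = 257.8 pc.
M₁ = m₁ − 5 log₁₀ d₁ + 5 = 6.85 − 8.1651 + 5 = 3.6849.
M₂ = 1.53 − 12.0564 + 5 = -5.5264.
L₁/L₂ = 10^(0.4(M₂ − M₁)) = 10^(0.4 × (-9.2113)) = 10^(-3.68452) = 0.00020677.

L₁/L₂ = 0.0002068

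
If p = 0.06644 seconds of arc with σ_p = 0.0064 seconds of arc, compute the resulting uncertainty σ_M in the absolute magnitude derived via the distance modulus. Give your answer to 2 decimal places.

σ_M = 0.21 mag

M = m − 5 log₁₀ d + 5 = m + 5 log₁₀ p + 5, so ∂M/∂p = 5/(p ln 10).
σ_M = (5/ln 10) · (σ_p/p) = 2.1715 × 0.0064/0.06644 = 2.1715 × 0.096328 = 0.20918.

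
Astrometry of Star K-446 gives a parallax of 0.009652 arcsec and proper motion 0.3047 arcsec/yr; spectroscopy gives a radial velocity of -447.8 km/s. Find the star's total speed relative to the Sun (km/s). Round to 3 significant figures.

d = 1/p = 1/0.009652″ = 103.61 pc.
v_t = 4.740 μ d = 4.740 × 0.3047 × 103.61 = 149.64 km/s.
v = √(v_r² + v_t²) = √((-447.8)² + 149.64²) = √222917 = 472.14 km/s.

472 km/s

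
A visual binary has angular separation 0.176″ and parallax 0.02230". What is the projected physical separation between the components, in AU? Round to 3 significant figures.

d = 1/p = 1/0.02230″ = 44.843 pc.
At distance d (pc), an angle of θ arcsec spans θ·d AU: s = 0.176 × 44.843 = 7.8924 AU.

7.89 AU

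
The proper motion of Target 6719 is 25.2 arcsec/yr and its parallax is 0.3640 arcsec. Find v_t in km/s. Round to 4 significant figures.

d = 1/p = 1/0.3640″ = 2.7473 pc.
v_t = 4.74 × μ × d = 4.74 × 25.2 × 2.7473 = 328.16 km/s.

328.2 km/s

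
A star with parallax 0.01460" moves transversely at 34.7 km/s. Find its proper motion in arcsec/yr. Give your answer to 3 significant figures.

d = 1/p = 1/0.01460″ = 68.493 pc.
μ = v_t / (4.74 d) = 34.7 / (4.74 × 68.493) = 34.7 / 324.66 = 0.10688 ″/yr.

0.107 arcsec/yr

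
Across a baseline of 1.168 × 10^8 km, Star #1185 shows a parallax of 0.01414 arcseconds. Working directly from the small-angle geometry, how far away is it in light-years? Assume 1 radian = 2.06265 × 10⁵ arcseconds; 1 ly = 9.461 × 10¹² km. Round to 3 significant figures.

θ = 0.01414″ = 0.01414/206265 = 6.8553 × 10^-8 rad.
d = B/θ = (1.168 × 10^8) / (6.8553 × 10^-8) = 1.7038 × 10^15 km = (1.7038 × 10^15) / (9.461 × 10^12) ly = 180.09 ly.

180 ly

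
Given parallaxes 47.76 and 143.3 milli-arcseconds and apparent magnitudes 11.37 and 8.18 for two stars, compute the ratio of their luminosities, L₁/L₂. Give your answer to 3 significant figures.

d₁ = 1/p₁ = 1/0.04776″ = 20.938 pc; d₂ = 1/p₂ = 1/0.1433″ = 6.9784 pc.
M₁ = m₁ − 5 log₁₀ d₁ + 5 = 11.37 − 6.6047 + 5 = 9.7653.
M₂ = 8.18 − 4.2188 + 5 = 8.9612.
L₁/L₂ = 10^(0.4(M₂ − M₁)) = 10^(0.4 × (-0.8041)) = 10^(-0.32164) = 0.47683.

L₁/L₂ = 0.477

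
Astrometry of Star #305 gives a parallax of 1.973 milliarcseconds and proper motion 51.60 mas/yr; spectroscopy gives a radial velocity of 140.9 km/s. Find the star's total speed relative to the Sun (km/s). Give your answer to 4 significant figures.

187.7 km/s

d = 1/p = 1/0.001973″ = 506.84 pc.
μ = 51.60 mas/yr = 0.05160 ″/yr.
v_t = 4.740 μ d = 4.740 × 0.05160 × 506.84 = 123.96 km/s.
v = √(v_r² + v_t²) = √(140.9² + 123.96²) = √35218.9 = 187.67 km/s.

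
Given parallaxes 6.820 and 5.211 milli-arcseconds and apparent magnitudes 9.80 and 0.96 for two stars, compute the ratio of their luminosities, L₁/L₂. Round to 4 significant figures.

d₁ = 1/p₁ = 1/0.006820″ = 146.63 pc; d₂ = 1/p₂ = 1/0.005211″ = 191.9 pc.
M₁ = m₁ − 5 log₁₀ d₁ + 5 = 9.80 − 10.8311 + 5 = 3.9689.
M₂ = 0.96 − 11.4154 + 5 = -5.4554.
L₁/L₂ = 10^(0.4(M₂ − M₁)) = 10^(0.4 × (-9.4243)) = 10^(-3.76972) = 0.00016993.

L₁/L₂ = 0.0001699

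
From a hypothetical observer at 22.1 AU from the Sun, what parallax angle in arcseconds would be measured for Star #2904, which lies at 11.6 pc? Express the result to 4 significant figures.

1.905 arcsec

p (arcsec) = B (AU) / d (pc).
p = 22.1 / 11.6 = 1.9052 arcsec.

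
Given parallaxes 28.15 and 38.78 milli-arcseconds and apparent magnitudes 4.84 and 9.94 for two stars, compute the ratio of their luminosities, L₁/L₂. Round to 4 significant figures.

L₁/L₂ = 208.1

d₁ = 1/p₁ = 1/0.02815″ = 35.524 pc; d₂ = 1/p₂ = 1/0.03878″ = 25.786 pc.
M₁ = m₁ − 5 log₁₀ d₁ + 5 = 4.84 − 7.7526 + 5 = 2.0874.
M₂ = 9.94 − 7.0569 + 5 = 7.8831.
L₁/L₂ = 10^(0.4(M₂ − M₁)) = 10^(0.4 × 5.7957) = 10^2.31828 = 208.1.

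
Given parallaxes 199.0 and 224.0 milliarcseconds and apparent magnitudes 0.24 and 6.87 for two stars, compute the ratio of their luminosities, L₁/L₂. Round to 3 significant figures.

L₁/L₂ = 569

d₁ = 1/p₁ = 1/0.1990″ = 5.0251 pc; d₂ = 1/p₂ = 1/0.2240″ = 4.4643 pc.
M₁ = m₁ − 5 log₁₀ d₁ + 5 = 0.24 − 3.5057 + 5 = 1.7343.
M₂ = 6.87 − 3.2488 + 5 = 8.6212.
L₁/L₂ = 10^(0.4(M₂ − M₁)) = 10^(0.4 × 6.8869) = 10^2.75476 = 568.54.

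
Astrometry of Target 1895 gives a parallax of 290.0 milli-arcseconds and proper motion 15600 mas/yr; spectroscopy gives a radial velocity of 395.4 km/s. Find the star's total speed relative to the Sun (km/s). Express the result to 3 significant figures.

d = 1/p = 1/0.2900″ = 3.4483 pc.
μ = 15600 mas/yr = 15.60 ″/yr.
v_t = 4.740 μ d = 4.740 × 15.60 × 3.4483 = 254.98 km/s.
v = √(v_r² + v_t²) = √(395.4² + 254.98²) = √221356 = 470.48 km/s.

470 km/s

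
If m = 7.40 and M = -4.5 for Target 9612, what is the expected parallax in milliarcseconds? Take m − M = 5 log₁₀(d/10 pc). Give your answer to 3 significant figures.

0.417 mas

m − M = 7.40 − (-4.5) = 11.90.
d = 10^((m−M)/5 + 1) = 10^3.380 = 2398.8 pc.
p = 1/d = 1/2398.8 = 0.00041688 arcsec = 0.41688 mas.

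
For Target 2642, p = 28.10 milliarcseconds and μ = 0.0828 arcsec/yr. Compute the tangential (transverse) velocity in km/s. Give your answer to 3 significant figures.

14.0 km/s

d = 1/p = 1/0.02810″ = 35.587 pc.
v_t = 4.74 × μ × d = 4.74 × 0.0828 × 35.587 = 13.967 km/s.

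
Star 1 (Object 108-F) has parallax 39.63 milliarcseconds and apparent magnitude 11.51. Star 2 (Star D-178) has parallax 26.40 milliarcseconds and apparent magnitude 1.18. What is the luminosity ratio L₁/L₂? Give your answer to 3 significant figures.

d₁ = 1/p₁ = 1/0.03963″ = 25.233 pc; d₂ = 1/p₂ = 1/0.02640″ = 37.879 pc.
M₁ = m₁ − 5 log₁₀ d₁ + 5 = 11.51 − 7.0098 + 5 = 9.5002.
M₂ = 1.18 − 7.8920 + 5 = -1.7120.
L₁/L₂ = 10^(0.4(M₂ − M₁)) = 10^(0.4 × (-11.2122)) = 10^(-4.48488) = 0.000032743.

L₁/L₂ = 3.27 × 10^-5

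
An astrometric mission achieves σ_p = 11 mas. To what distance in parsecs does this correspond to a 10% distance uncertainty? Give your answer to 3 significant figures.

σ_d/d = σ_p/p, so the condition is σ_p/p ≤ 0.10, i.e. p ≥ σ_p/0.10.
p_min = 11/0.10 = 110 mas = 0.11 arcsec.
d_max = 1/p_min = 1/0.11 = 9.0909 pc.

9.09 pc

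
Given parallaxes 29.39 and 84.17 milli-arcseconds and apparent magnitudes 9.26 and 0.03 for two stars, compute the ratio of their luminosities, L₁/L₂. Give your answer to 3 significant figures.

d₁ = 1/p₁ = 1/0.02939″ = 34.025 pc; d₂ = 1/p₂ = 1/0.08417″ = 11.881 pc.
M₁ = m₁ − 5 log₁₀ d₁ + 5 = 9.26 − 7.6590 + 5 = 6.6010.
M₂ = 0.03 − 5.3743 + 5 = -0.3443.
L₁/L₂ = 10^(0.4(M₂ − M₁)) = 10^(0.4 × (-6.9453)) = 10^(-2.77812) = 0.0016668.

L₁/L₂ = 0.00167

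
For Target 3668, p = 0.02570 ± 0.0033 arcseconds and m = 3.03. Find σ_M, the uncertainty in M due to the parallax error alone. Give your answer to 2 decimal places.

M = m − 5 log₁₀ d + 5 = m + 5 log₁₀ p + 5, so ∂M/∂p = 5/(p ln 10).
σ_M = (5/ln 10) · (σ_p/p) = 2.1715 × 0.0033/0.02570 = 2.1715 × 0.1284 = 0.27882.

σ_M = 0.28 mag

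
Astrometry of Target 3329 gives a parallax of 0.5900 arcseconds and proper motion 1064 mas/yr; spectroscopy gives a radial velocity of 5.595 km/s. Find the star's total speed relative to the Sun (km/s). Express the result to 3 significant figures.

10.2 km/s

d = 1/p = 1/0.5900″ = 1.6949 pc.
μ = 1064 mas/yr = 1.064 ″/yr.
v_t = 4.740 μ d = 4.740 × 1.064 × 1.6949 = 8.548 km/s.
v = √(v_r² + v_t²) = √(5.595² + 8.548²) = √104.372 = 10.216 km/s.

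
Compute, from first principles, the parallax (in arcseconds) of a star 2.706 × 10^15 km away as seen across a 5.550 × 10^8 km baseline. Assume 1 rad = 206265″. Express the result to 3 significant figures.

θ ≈ B/d = (5.550 × 10^8) / (2.706 × 10^15) = 2.0510 × 10^-7 rad.
In arcseconds: 2.0510 × 10^-7 × 206265 = 0.042305″.

0.0423 arcsec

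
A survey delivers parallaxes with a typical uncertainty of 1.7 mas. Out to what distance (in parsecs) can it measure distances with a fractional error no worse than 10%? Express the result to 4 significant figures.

58.82 pc

σ_d/d = σ_p/p, so the condition is σ_p/p ≤ 0.10, i.e. p ≥ σ_p/0.10.
p_min = 1.7/0.10 = 17 mas = 0.017 arcsec.
d_max = 1/p_min = 1/0.017 = 58.824 pc.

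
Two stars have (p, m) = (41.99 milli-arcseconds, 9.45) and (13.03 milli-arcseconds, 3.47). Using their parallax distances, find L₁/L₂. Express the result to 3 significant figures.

L₁/L₂ = 0.000390

d₁ = 1/p₁ = 1/0.04199″ = 23.815 pc; d₂ = 1/p₂ = 1/0.01303″ = 76.746 pc.
M₁ = m₁ − 5 log₁₀ d₁ + 5 = 9.45 − 6.8843 + 5 = 7.5657.
M₂ = 3.47 − 9.4253 + 5 = -0.9553.
L₁/L₂ = 10^(0.4(M₂ − M₁)) = 10^(0.4 × (-8.5210)) = 10^(-3.40840) = 0.00039048.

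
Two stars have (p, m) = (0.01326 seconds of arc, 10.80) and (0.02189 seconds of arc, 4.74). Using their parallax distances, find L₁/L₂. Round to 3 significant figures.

L₁/L₂ = 0.0103

d₁ = 1/p₁ = 1/0.01326″ = 75.415 pc; d₂ = 1/p₂ = 1/0.02189″ = 45.683 pc.
M₁ = m₁ − 5 log₁₀ d₁ + 5 = 10.80 − 9.3873 + 5 = 6.4127.
M₂ = 4.74 − 8.2988 + 5 = 1.4412.
L₁/L₂ = 10^(0.4(M₂ − M₁)) = 10^(0.4 × (-4.9715)) = 10^(-1.98860) = 0.010266.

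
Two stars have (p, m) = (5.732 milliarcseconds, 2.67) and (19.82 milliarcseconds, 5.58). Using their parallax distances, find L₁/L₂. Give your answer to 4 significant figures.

L₁/L₂ = 174.4

d₁ = 1/p₁ = 1/0.005732″ = 174.46 pc; d₂ = 1/p₂ = 1/0.01982″ = 50.454 pc.
M₁ = m₁ − 5 log₁₀ d₁ + 5 = 2.67 − 11.2085 + 5 = -3.5385.
M₂ = 5.58 − 8.5145 + 5 = 2.0655.
L₁/L₂ = 10^(0.4(M₂ − M₁)) = 10^(0.4 × 5.6040) = 10^2.24160 = 174.42.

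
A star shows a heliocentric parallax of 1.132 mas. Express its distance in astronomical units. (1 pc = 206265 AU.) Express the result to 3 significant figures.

1.82 × 10^8 AU

p = 1.132 mas = 0.001132 arcsec.
d = 1/p = 1/0.001132 = 883.39 pc.
In AU: 883.39 × 206265 = 1.8221 × 10^8 AU.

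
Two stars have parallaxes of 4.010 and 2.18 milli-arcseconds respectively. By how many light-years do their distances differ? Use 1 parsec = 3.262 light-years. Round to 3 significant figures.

d_A = 1/0.004010″ = 249.38 pc; d_B = 1/0.002180″ = 458.72 pc.
|d_B − d_A| = |458.72 − 249.38| = 209.34 pc = 209.34 × 3.262 ly = 682.87 ly.

683 ly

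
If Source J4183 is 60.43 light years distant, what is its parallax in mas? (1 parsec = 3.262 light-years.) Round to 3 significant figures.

54.0 mas

d = 60.43 ly ÷ 3.262 = 18.525 pc.
p = 1/d = 1/18.525 = 0.053981 arcsec.
= 0.053981 × 1000 = 53.981 mas.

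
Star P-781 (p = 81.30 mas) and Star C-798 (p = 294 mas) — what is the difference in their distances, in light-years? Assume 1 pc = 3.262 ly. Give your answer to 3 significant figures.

29.0 ly

d_A = 1/0.08130″ = 12.3 pc; d_B = 1/0.2940″ = 3.4014 pc.
|d_B − d_A| = |3.4014 − 12.3| = 8.8986 pc = 8.8986 × 3.262 ly = 29.027 ly.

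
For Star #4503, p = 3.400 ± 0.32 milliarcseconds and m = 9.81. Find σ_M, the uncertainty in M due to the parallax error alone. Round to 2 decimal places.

σ_M = 0.20 mag

M = m − 5 log₁₀ d + 5 = m + 5 log₁₀ p + 5, so ∂M/∂p = 5/(p ln 10).
σ_M = (5/ln 10) · (σ_p/p) = 2.1715 × 0.32/3.400 = 2.1715 × 0.094118 = 0.20438.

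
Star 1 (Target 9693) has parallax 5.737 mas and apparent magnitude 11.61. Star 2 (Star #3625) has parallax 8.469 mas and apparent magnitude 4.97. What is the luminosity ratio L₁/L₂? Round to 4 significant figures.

L₁/L₂ = 0.004812

d₁ = 1/p₁ = 1/0.005737″ = 174.31 pc; d₂ = 1/p₂ = 1/0.008469″ = 118.08 pc.
M₁ = m₁ − 5 log₁₀ d₁ + 5 = 11.61 − 11.2066 + 5 = 5.4034.
M₂ = 4.97 − 10.3609 + 5 = -0.3909.
L₁/L₂ = 10^(0.4(M₂ − M₁)) = 10^(0.4 × (-5.7943)) = 10^(-2.31772) = 0.0048115.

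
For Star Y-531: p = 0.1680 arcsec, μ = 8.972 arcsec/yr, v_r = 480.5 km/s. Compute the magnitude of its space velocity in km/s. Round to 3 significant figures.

543 km/s

d = 1/p = 1/0.1680″ = 5.9524 pc.
v_t = 4.740 μ d = 4.740 × 8.972 × 5.9524 = 253.14 km/s.
v = √(v_r² + v_t²) = √(480.5² + 253.14²) = √294960 = 543.1 km/s.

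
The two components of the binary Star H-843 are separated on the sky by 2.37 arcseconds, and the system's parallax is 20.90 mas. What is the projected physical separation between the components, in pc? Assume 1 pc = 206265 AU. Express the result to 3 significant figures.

d = 1/p = 1/0.02090″ = 47.847 pc.
At distance d (pc), an angle of θ arcsec spans θ·d AU: s = 2.37 × 47.847 = 113.4 AU.
= 113.4 / 206265 = 0.00054978 pc.

0.000550 pc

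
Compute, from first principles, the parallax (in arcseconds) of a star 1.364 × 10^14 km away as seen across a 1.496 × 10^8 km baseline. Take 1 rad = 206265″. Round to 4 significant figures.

θ ≈ B/d = (1.496 × 10^8) / (1.364 × 10^14) = 1.0968 × 10^-6 rad.
In arcseconds: 1.0968 × 10^-6 × 206265 = 0.22623″.

0.2262 arcsec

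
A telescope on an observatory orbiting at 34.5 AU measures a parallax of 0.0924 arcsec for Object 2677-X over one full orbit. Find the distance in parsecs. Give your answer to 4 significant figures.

With baseline B (in AU) and parallax p (in arcsec), d = B/p parsecs.
d = 34.5 / 0.0924 = 373.38 pc.

373.4 pc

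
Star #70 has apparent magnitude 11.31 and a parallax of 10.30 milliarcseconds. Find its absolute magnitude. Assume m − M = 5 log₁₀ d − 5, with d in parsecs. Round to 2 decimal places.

M = 6.37

d = 1/p = 1/0.01030″ = 97.087 pc.
m − M = 5 log₁₀(97.087) − 5 = 9.9358 − 5 = 4.9358.
M = m − (m − M) = 11.31 − 4.9358 = 6.37.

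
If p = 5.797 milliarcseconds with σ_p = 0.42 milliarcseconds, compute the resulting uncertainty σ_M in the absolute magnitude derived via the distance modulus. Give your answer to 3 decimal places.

σ_M = 0.157 mag

M = m − 5 log₁₀ d + 5 = m + 5 log₁₀ p + 5, so ∂M/∂p = 5/(p ln 10).
σ_M = (5/ln 10) · (σ_p/p) = 2.1715 × 0.42/5.797 = 2.1715 × 0.072451 = 0.15733.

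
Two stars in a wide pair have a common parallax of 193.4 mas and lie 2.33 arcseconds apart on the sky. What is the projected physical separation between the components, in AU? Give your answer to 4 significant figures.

d = 1/p = 1/0.1934″ = 5.1706 pc.
At distance d (pc), an angle of θ arcsec spans θ·d AU: s = 2.33 × 5.1706 = 12.047 AU.

12.05 AU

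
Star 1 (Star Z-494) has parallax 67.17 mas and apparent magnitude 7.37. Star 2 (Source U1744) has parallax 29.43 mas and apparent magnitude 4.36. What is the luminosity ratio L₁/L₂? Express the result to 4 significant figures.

L₁/L₂ = 0.01200

d₁ = 1/p₁ = 1/0.06717″ = 14.888 pc; d₂ = 1/p₂ = 1/0.02943″ = 33.979 pc.
M₁ = m₁ − 5 log₁₀ d₁ + 5 = 7.37 − 5.8642 + 5 = 6.5058.
M₂ = 4.36 − 7.6561 + 5 = 1.7039.
L₁/L₂ = 10^(0.4(M₂ − M₁)) = 10^(0.4 × (-4.8019)) = 10^(-1.92076) = 0.012002.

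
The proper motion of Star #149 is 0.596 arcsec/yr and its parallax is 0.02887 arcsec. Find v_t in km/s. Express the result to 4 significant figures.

d = 1/p = 1/0.02887″ = 34.638 pc.
v_t = 4.74 × μ × d = 4.74 × 0.596 × 34.638 = 97.854 km/s.

97.85 km/s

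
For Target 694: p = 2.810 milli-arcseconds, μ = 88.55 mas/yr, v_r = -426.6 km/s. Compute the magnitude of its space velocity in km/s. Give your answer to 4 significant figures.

d = 1/p = 1/0.002810″ = 355.87 pc.
μ = 88.55 mas/yr = 0.08855 ″/yr.
v_t = 4.740 μ d = 4.740 × 0.08855 × 355.87 = 149.37 km/s.
v = √(v_r² + v_t²) = √((-426.6)² + 149.37²) = √204299 = 451.99 km/s.

452.0 km/s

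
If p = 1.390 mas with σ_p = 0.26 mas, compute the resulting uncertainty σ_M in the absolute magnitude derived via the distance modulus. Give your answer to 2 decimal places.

σ_M = 0.41 mag

M = m − 5 log₁₀ d + 5 = m + 5 log₁₀ p + 5, so ∂M/∂p = 5/(p ln 10).
σ_M = (5/ln 10) · (σ_p/p) = 2.1715 × 0.26/1.390 = 2.1715 × 0.18705 = 0.40618.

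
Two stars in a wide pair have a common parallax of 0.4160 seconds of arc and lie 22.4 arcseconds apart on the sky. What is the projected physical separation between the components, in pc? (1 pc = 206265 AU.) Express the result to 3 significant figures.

d = 1/p = 1/0.4160″ = 2.4038 pc.
At distance d (pc), an angle of θ arcsec spans θ·d AU: s = 22.4 × 2.4038 = 53.845 AU.
= 53.845 / 206265 = 0.00026105 pc.

0.000261 pc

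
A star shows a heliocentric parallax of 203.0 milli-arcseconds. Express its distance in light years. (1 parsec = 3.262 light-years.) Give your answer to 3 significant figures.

16.1 light years

p = 203.0 milli-arcseconds = 0.2030 arcsec.
d = 1/p = 1/0.2030 = 4.9261 pc.
In light-years: 4.9261 × 3.262 = 16.069 ly.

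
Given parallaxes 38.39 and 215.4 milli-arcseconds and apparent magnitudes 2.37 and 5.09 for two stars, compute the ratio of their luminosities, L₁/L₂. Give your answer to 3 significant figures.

L₁/L₂ = 386

d₁ = 1/p₁ = 1/0.03839″ = 26.048 pc; d₂ = 1/p₂ = 1/0.2154″ = 4.6425 pc.
M₁ = m₁ − 5 log₁₀ d₁ + 5 = 2.37 − 7.0789 + 5 = 0.2911.
M₂ = 5.09 − 3.3338 + 5 = 6.7562.
L₁/L₂ = 10^(0.4(M₂ − M₁)) = 10^(0.4 × 6.4651) = 10^2.58604 = 385.51.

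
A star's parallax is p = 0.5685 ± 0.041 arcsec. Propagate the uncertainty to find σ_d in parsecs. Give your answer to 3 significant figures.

d = 1/p, so σ_d = σ_p / p².
σ_d = 0.0410 / (0.5685)² = 0.0410 / 0.32319 = 0.12686 pc.

0.127 pc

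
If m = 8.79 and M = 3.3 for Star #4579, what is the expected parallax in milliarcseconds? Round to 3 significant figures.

7.98 mas

m − M = 8.79 − 3.3 = 5.49.
d = 10^((m−M)/5 + 1) = 10^2.098 = 125.31 pc.
p = 1/d = 1/125.31 = 0.0079802 arcsec = 7.9802 mas.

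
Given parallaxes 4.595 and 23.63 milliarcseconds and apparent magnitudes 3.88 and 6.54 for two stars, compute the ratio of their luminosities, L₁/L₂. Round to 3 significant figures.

d₁ = 1/p₁ = 1/0.004595″ = 217.63 pc; d₂ = 1/p₂ = 1/0.02363″ = 42.319 pc.
M₁ = m₁ − 5 log₁₀ d₁ + 5 = 3.88 − 11.6886 + 5 = -2.8086.
M₂ = 6.54 − 8.1327 + 5 = 3.4073.
L₁/L₂ = 10^(0.4(M₂ − M₁)) = 10^(0.4 × 6.2159) = 10^2.48636 = 306.45.

L₁/L₂ = 306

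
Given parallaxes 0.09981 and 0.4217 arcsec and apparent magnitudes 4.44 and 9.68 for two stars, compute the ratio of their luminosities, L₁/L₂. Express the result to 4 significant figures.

L₁/L₂ = 2227

d₁ = 1/p₁ = 1/0.09981″ = 10.019 pc; d₂ = 1/p₂ = 1/0.4217″ = 2.3714 pc.
M₁ = m₁ − 5 log₁₀ d₁ + 5 = 4.44 − 5.0041 + 5 = 4.4359.
M₂ = 9.68 − 1.8750 + 5 = 12.8050.
L₁/L₂ = 10^(0.4(M₂ − M₁)) = 10^(0.4 × 8.3691) = 10^3.34764 = 2226.6.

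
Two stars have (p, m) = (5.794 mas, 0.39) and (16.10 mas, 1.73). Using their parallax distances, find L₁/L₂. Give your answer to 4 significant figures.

L₁/L₂ = 26.53

d₁ = 1/p₁ = 1/0.005794″ = 172.59 pc; d₂ = 1/p₂ = 1/0.01610″ = 62.112 pc.
M₁ = m₁ − 5 log₁₀ d₁ + 5 = 0.39 − 11.1851 + 5 = -5.7951.
M₂ = 1.73 − 8.9659 + 5 = -2.2359.
L₁/L₂ = 10^(0.4(M₂ − M₁)) = 10^(0.4 × 3.5592) = 10^1.42368 = 26.527.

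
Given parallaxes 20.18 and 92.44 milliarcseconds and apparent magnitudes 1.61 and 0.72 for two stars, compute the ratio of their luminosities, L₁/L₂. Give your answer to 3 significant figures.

L₁/L₂ = 9.24

d₁ = 1/p₁ = 1/0.02018″ = 49.554 pc; d₂ = 1/p₂ = 1/0.09244″ = 10.818 pc.
M₁ = m₁ − 5 log₁₀ d₁ + 5 = 1.61 − 8.4754 + 5 = -1.8654.
M₂ = 0.72 − 5.1707 + 5 = 0.5493.
L₁/L₂ = 10^(0.4(M₂ − M₁)) = 10^(0.4 × 2.4147) = 10^0.96588 = 9.2444.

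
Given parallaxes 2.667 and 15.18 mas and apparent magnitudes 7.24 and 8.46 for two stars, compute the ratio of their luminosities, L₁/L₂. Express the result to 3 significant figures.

d₁ = 1/p₁ = 1/0.002667″ = 374.95 pc; d₂ = 1/p₂ = 1/0.01518″ = 65.876 pc.
M₁ = m₁ − 5 log₁₀ d₁ + 5 = 7.24 − 12.8699 + 5 = -0.6299.
M₂ = 8.46 − 9.0936 + 5 = 4.3664.
L₁/L₂ = 10^(0.4(M₂ − M₁)) = 10^(0.4 × 4.9963) = 10^1.99852 = 99.66.

L₁/L₂ = 99.7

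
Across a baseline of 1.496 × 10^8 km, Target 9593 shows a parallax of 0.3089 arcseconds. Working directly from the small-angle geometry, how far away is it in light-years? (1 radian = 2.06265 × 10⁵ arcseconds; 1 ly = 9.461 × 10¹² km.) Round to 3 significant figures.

10.6 ly

θ = 0.3089″ = 0.3089/206265 = 1.4976 × 10^-6 rad.
d = B/θ = (1.496 × 10^8) / (1.4976 × 10^-6) = 9.9893 × 10^13 km = (9.9893 × 10^13) / (9.461 × 10^12) ly = 10.558 ly.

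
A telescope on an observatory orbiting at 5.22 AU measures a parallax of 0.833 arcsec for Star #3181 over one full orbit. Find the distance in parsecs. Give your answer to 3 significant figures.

With baseline B (in AU) and parallax p (in arcsec), d = B/p parsecs.
d = 5.22 / 0.833 = 6.2665 pc.

6.27 pc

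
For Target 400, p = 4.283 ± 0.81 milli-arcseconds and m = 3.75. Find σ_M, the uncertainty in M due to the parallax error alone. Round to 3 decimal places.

M = m − 5 log₁₀ d + 5 = m + 5 log₁₀ p + 5, so ∂M/∂p = 5/(p ln 10).
σ_M = (5/ln 10) · (σ_p/p) = 2.1715 × 0.81/4.283 = 2.1715 × 0.18912 = 0.41067.

σ_M = 0.411 mag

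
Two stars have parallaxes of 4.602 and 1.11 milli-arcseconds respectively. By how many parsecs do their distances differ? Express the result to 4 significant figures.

683.6 pc

d_A = 1/0.004602″ = 217.3 pc; d_B = 1/0.001110″ = 900.9 pc.
|d_B − d_A| = |900.9 − 217.3| = 683.6 pc.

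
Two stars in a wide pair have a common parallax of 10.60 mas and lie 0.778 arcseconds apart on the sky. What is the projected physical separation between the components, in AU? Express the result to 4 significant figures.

73.40 AU

d = 1/p = 1/0.01060″ = 94.34 pc.
At distance d (pc), an angle of θ arcsec spans θ·d AU: s = 0.778 × 94.34 = 73.397 AU.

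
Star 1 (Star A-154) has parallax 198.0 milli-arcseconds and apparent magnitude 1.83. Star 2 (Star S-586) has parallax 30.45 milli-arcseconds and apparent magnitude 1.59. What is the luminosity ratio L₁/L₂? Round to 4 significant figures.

d₁ = 1/p₁ = 1/0.1980″ = 5.0505 pc; d₂ = 1/p₂ = 1/0.03045″ = 32.841 pc.
M₁ = m₁ − 5 log₁₀ d₁ + 5 = 1.83 − 3.5167 + 5 = 3.3133.
M₂ = 1.59 − 7.5821 + 5 = -0.9921.
L₁/L₂ = 10^(0.4(M₂ − M₁)) = 10^(0.4 × (-4.3054)) = 10^(-1.72216) = 0.01896.

L₁/L₂ = 0.01896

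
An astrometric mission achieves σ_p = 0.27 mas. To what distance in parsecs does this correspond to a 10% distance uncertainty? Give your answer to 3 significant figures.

σ_d/d = σ_p/p, so the condition is σ_p/p ≤ 0.10, i.e. p ≥ σ_p/0.10.
p_min = 0.27/0.10 = 2.7 mas = 0.0027 arcsec.
d_max = 1/p_min = 1/0.0027 = 370.37 pc.

370 pc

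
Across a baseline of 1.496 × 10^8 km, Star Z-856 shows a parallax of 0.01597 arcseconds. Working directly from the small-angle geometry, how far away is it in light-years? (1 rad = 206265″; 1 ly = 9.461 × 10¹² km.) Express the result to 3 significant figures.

θ = 0.01597″ = 0.01597/206265 = 7.7425 × 10^-8 rad.
d = B/θ = (1.496 × 10^8) / (7.7425 × 10^-8) = 1.9322 × 10^15 km = (1.9322 × 10^15) / (9.461 × 10^12) ly = 204.23 ly.

204 ly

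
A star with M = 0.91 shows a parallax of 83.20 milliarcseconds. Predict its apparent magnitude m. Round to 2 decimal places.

d = 1/p = 1/0.08320″ = 12.019 pc.
m − M = 5 log₁₀ d − 5 = 5 log₁₀(12.019) − 5 = 5.3993 − 5 = 0.3993.
m = M + (m − M) = 0.91 + 0.3993 = 1.31.

m = 1.31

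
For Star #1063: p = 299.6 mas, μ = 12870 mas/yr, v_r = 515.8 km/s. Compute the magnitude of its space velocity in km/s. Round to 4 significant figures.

554.5 km/s

d = 1/p = 1/0.2996″ = 3.3378 pc.
μ = 12870 mas/yr = 12.87 ″/yr.
v_t = 4.740 μ d = 4.740 × 12.87 × 3.3378 = 203.62 km/s.
v = √(v_r² + v_t²) = √(515.8² + 203.62²) = √307511 = 554.54 km/s.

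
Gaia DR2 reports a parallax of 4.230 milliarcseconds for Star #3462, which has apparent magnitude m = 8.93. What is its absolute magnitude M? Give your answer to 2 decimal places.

M = 2.06

d = 1/p = 1/0.004230″ = 236.41 pc.
m − M = 5 log₁₀(236.41) − 5 = 11.8683 − 5 = 6.8683.
M = m − (m − M) = 8.93 − 6.8683 = 2.06.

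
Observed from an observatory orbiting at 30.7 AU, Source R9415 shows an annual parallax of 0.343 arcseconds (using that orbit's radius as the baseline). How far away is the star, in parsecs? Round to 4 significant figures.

89.50 pc

With baseline B (in AU) and parallax p (in arcsec), d = B/p parsecs.
d = 30.7 / 0.343 = 89.504 pc.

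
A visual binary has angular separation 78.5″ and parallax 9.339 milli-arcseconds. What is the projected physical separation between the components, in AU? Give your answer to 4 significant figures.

8406 AU

d = 1/p = 1/0.009339″ = 107.08 pc.
At distance d (pc), an angle of θ arcsec spans θ·d AU: s = 78.5 × 107.08 = 8405.8 AU.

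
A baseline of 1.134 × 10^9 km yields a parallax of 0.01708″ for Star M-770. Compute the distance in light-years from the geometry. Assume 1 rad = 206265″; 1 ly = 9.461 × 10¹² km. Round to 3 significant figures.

1450 ly

θ = 0.01708″ = 0.01708/206265 = 8.2806 × 10^-8 rad.
d = B/θ = (1.134 × 10^9) / (8.2806 × 10^-8) = 1.3695 × 10^16 km = (1.3695 × 10^16) / (9.461 × 10^12) ly = 1447.5 ly.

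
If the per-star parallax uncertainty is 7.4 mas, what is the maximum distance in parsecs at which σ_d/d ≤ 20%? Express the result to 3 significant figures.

σ_d/d = σ_p/p, so the condition is σ_p/p ≤ 0.20, i.e. p ≥ σ_p/0.20.
p_min = 7.4/0.20 = 37 mas = 0.037 arcsec.
d_max = 1/p_min = 1/0.037 = 27.027 pc.

27.0 pc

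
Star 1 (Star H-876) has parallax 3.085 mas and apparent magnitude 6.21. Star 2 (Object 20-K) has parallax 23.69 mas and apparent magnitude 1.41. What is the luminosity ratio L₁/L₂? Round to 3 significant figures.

L₁/L₂ = 0.709

d₁ = 1/p₁ = 1/0.003085″ = 324.15 pc; d₂ = 1/p₂ = 1/0.02369″ = 42.212 pc.
M₁ = m₁ − 5 log₁₀ d₁ + 5 = 6.21 − 12.5537 + 5 = -1.3437.
M₂ = 1.41 − 8.1272 + 5 = -1.7172.
L₁/L₂ = 10^(0.4(M₂ − M₁)) = 10^(0.4 × (-0.3735)) = 10^(-0.14940) = 0.70892.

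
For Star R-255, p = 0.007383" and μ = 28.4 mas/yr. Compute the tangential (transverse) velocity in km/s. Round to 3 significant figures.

d = 1/p = 1/0.007383″ = 135.45 pc.
μ = 28.4 mas/yr = 0.0284 ″/yr.
v_t = 4.74 × μ × d = 4.74 × 0.0284 × 135.45 = 18.234 km/s.

18.2 km/s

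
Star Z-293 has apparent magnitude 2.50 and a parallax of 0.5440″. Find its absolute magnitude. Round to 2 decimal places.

M = 6.18

d = 1/p = 1/0.5440″ = 1.8382 pc.
m − M = 5 log₁₀(1.8382) − 5 = 1.3220 − 5 = -3.6780.
M = m − (m − M) = 2.50 − (-3.6780) = 6.18.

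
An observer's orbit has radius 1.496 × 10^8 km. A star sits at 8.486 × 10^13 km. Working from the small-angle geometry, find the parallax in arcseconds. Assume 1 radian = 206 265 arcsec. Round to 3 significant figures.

θ ≈ B/d = (1.496 × 10^8) / (8.486 × 10^13) = 1.7629 × 10^-6 rad.
In arcseconds: 1.7629 × 10^-6 × 206265 = 0.36362″.

0.364 arcsec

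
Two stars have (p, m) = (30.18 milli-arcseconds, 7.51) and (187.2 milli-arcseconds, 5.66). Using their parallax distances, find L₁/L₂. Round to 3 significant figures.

d₁ = 1/p₁ = 1/0.03018″ = 33.135 pc; d₂ = 1/p₂ = 1/0.1872″ = 5.3419 pc.
M₁ = m₁ − 5 log₁₀ d₁ + 5 = 7.51 − 7.6014 + 5 = 4.9086.
M₂ = 5.66 − 3.6385 + 5 = 7.0215.
L₁/L₂ = 10^(0.4(M₂ − M₁)) = 10^(0.4 × 2.1129) = 10^0.84516 = 7.001.

L₁/L₂ = 7.00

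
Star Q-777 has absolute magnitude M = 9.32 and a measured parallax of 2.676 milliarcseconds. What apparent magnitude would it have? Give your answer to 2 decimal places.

d = 1/p = 1/0.002676″ = 373.69 pc.
m − M = 5 log₁₀ d − 5 = 5 log₁₀(373.69) − 5 = 12.8626 − 5 = 7.8626.
m = M + (m − M) = 9.32 + 7.8626 = 17.18.

m = 17.18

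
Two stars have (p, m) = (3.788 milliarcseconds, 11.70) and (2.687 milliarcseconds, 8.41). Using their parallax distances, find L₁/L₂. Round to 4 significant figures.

d₁ = 1/p₁ = 1/0.003788″ = 263.99 pc; d₂ = 1/p₂ = 1/0.002687″ = 372.16 pc.
M₁ = m₁ − 5 log₁₀ d₁ + 5 = 11.70 − 12.1079 + 5 = 4.5921.
M₂ = 8.41 − 12.8536 + 5 = 0.5564.
L₁/L₂ = 10^(0.4(M₂ − M₁)) = 10^(0.4 × (-4.0357)) = 10^(-1.61428) = 0.024306.

L₁/L₂ = 0.02431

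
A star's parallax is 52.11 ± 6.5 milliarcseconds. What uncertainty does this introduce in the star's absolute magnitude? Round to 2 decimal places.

M = m − 5 log₁₀ d + 5 = m + 5 log₁₀ p + 5, so ∂M/∂p = 5/(p ln 10).
σ_M = (5/ln 10) · (σ_p/p) = 2.1715 × 6.5/52.11 = 2.1715 × 0.12474 = 0.27087.

σ_M = 0.27 mag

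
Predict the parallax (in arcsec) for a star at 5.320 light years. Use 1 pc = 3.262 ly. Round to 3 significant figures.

d = 5.320 ly ÷ 3.262 = 1.6309 pc.
p = 1/d = 1/1.6309 = 0.61316 arcsec.

0.613 arcsec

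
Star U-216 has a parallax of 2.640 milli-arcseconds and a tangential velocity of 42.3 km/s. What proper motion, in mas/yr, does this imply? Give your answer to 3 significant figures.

d = 1/p = 1/0.002640″ = 378.79 pc.
μ = v_t / (4.74 d) = 42.3 / (4.74 × 378.79) = 42.3 / 1795.5 = 0.023559 ″/yr = 23.559 mas/yr.

23.6 mas/yr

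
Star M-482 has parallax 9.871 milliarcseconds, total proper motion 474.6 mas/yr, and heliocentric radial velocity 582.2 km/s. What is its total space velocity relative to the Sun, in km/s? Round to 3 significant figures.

625 km/s

d = 1/p = 1/0.009871″ = 101.31 pc.
μ = 474.6 mas/yr = 0.4746 ″/yr.
v_t = 4.740 μ d = 4.740 × 0.4746 × 101.31 = 227.91 km/s.
v = √(v_r² + v_t²) = √(582.2² + 227.91²) = √390900 = 625.22 km/s.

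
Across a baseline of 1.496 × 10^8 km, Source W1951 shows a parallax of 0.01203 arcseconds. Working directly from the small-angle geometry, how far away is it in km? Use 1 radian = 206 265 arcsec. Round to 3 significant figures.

θ = 0.01203″ = 0.01203/206265 = 5.8323 × 10^-8 rad.
d = B/θ = (1.496 × 10^8) / (5.8323 × 10^-8) = 2.5650 × 10^15 km.

2.57 × 10^15 km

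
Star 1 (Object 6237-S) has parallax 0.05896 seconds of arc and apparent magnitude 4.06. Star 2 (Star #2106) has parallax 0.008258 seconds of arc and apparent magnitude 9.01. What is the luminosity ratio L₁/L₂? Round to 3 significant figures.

L₁/L₂ = 1.87

d₁ = 1/p₁ = 1/0.05896″ = 16.961 pc; d₂ = 1/p₂ = 1/0.008258″ = 121.09 pc.
M₁ = m₁ − 5 log₁₀ d₁ + 5 = 4.06 − 6.1473 + 5 = 2.9127.
M₂ = 9.01 − 10.4155 + 5 = 3.5945.
L₁/L₂ = 10^(0.4(M₂ − M₁)) = 10^(0.4 × 0.6818) = 10^0.27272 = 1.8738.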